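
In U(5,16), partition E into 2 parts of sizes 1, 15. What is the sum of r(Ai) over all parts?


r(Ai) = min(|Ai|, 5) for each part.
Sum = min(1,5) + min(15,5)
    = 1 + 5
    = 6.

6


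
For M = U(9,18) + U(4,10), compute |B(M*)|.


(M1+M2)* = M1* + M2*.
M1* = U(9,18), bases: C(18,9) = 48620.
M2* = U(6,10), bases: C(10,6) = 210.
|B(M*)| = 48620 * 210 = 10210200.

10210200


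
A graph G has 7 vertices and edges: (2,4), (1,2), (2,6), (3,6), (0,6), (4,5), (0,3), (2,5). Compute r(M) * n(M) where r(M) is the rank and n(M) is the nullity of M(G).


r(M) = |V| - c = 7 - 1 = 6.
nullity = |E| - r(M) = 8 - 6 = 2.
Product = 6 * 2 = 12.

12


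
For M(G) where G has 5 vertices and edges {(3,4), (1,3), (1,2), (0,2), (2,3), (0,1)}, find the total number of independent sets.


An independent set in a graphic matroid is an acyclic edge subset.
G has 5 vertices and 6 edges.
Enumerate all 2^6 = 64 subsets, checking for acyclicity.
Total independent sets = 48.

48


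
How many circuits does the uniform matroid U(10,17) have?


In U(10,17), circuits are the (11)-element subsets.
Any set of 11 elements is dependent, and removing any one element gives
an independent set of size 10, so it is a minimal dependent set.
Number of circuits = C(17,11) = 17! / (11! * 6!) = 12376.

12376


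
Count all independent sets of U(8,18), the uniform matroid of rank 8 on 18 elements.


Independent sets of U(8,18) are all subsets of size <= 8.
Count = C(18,0) + C(18,1) + C(18,2) + C(18,3) + C(18,4) + C(18,5) + C(18,6) + C(18,7) + C(18,8)
     = 1 + 18 + 153 + 816 + 3060 + 8568 + 18564 + 31824 + 43758
     = 106762.

106762


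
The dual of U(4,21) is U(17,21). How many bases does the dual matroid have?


The dual of U(r,n) is U(n-r, n) = U(17,21).
Bases of U(17,21) are all (17)-element subsets.
|B(M*)| = C(21,17) = 5985.

5985


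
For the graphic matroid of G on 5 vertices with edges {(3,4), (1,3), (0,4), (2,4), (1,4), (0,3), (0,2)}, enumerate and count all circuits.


A circuit in a graphic matroid = edge set of a simple cycle.
G has 5 vertices and 7 edges.
Enumerating all minimal edge subsets forming cycles...
Total circuits found: 6.

6


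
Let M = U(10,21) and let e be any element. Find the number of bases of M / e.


Contracting e from U(10,21) gives U(9,20).
Bases of U(9,20) = (20 choose 9) = 167960.

167960


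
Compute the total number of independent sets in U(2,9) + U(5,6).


For a direct sum, |I(M1+M2)| = |I(M1)| * |I(M2)|.
|I(U(2,9))| = sum C(9,k) for k=0..2 = 46.
|I(U(5,6))| = sum C(6,k) for k=0..5 = 63.
Total = 46 * 63 = 2898.

2898


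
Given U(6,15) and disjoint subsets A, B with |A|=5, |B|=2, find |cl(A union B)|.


|A union B| = 5 + 2 = 7 (disjoint).
In U(6,15), cl(S) = S if |S| < 6, else cl(S) = E.
Since 7 >= 6, cl(A union B) = E.
|cl(A union B)| = 15.

15


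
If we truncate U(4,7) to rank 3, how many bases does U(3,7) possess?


Truncating U(4,7) to rank 3 gives U(3,7).
Bases of U(3,7) are all 3-element subsets of 7 elements.
Number of bases = (7 choose 3) = 35.

35


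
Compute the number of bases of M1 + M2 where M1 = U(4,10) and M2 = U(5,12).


Bases of a direct sum M1 + M2: |B| = |B(M1)| * |B(M2)|.
|B(U(4,10))| = C(10,4) = 210.
|B(U(5,12))| = C(12,5) = 792.
Total bases = 210 * 792 = 166320.

166320


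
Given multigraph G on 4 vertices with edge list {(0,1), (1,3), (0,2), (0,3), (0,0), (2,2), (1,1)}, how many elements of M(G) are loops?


In a graphic matroid, a loop is a self-loop edge (u,u) with rank 0.
Examining all 7 edges for self-loops...
Self-loops found: (0,0), (2,2), (1,1)
Number of loops = 3.

3


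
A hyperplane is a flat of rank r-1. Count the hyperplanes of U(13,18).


Hyperplanes of U(13,18) are flats of rank 12.
In a uniform matroid, these are exactly the (12)-element subsets.
Count = (18 choose 12) = 18564.

18564


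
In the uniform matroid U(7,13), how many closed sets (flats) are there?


Flats of U(7,13): every subset of size < 7 is a flat, plus E itself.
Count = (13 choose 0) + (13 choose 1) + (13 choose 2) + (13 choose 3) + (13 choose 4) + (13 choose 5) + (13 choose 6) + 1
     = 1 + 13 + 78 + 286 + 715 + 1287 + 1716 + 1
     = 4097.

4097


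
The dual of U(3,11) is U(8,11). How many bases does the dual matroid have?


The dual of U(r,n) is U(n-r, n) = U(8,11).
Bases of U(8,11) are all (8)-element subsets.
|B(M*)| = (11 choose 8) = 165.

165


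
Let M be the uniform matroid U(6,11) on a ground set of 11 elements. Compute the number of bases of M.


Bases of U(6,11) are all 6-element subsets of the 11-element ground set.
Number of bases = C(11,6).
C(11,6) = 11! / (6! * 5!) = 462.

462


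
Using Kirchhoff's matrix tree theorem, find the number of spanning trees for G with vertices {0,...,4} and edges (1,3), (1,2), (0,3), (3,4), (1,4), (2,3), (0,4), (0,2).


By Kirchhoff's matrix tree theorem, the number of spanning trees equals
the determinant of any cofactor of the Laplacian matrix L.
G has 5 vertices and 8 edges.
Computing the (4 x 4) cofactor determinant gives 45.

45


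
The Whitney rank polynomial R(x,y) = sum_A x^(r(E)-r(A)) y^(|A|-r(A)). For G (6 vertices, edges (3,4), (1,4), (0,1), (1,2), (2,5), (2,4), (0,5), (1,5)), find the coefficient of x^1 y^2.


R(x,y) = sum over A in 2^E of x^(r(E)-r(A)) * y^(|A|-r(A)).
G has 6 vertices, 8 edges. r(E) = 5.
Enumerate all 2^8 = 256 subsets.
Count subsets with r(E)-r(A)=1 and |A|-r(A)=2: 9.

9


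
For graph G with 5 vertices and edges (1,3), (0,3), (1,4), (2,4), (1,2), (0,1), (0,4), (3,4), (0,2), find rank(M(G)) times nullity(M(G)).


r(M) = |V| - c = 5 - 1 = 4.
nullity = |E| - r(M) = 9 - 4 = 5.
Product = 4 * 5 = 20.

20


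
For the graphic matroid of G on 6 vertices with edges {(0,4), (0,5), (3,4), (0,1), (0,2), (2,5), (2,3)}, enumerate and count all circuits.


A circuit in a graphic matroid = edge set of a simple cycle.
G has 6 vertices and 7 edges.
Enumerating all minimal edge subsets forming cycles...
Total circuits found: 3.

3


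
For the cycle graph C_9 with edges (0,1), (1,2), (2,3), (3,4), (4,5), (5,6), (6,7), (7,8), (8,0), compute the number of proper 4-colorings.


P(C_9, k) = (k-1)^9 + (-1)^9*(k-1).
P(4) = (3)^9 - 3
= 19683 - 3 = 19680.

19680


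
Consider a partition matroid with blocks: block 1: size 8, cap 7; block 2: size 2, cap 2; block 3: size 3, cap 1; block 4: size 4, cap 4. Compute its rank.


Rank of a partition matroid = sum of min(|Si|, ci) for each block.
= min(8,7) + min(2,2) + min(3,1) + min(4,4)
= 7 + 2 + 1 + 4
= 14.

14


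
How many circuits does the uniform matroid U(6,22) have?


In U(6,22), circuits are the (7)-element subsets.
Any set of 7 elements is dependent, and removing any one element gives
an independent set of size 6, so it is a minimal dependent set.
Number of circuits = (22 choose 7) = 170544.

170544


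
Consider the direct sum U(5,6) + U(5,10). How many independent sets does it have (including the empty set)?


For a direct sum, |I(M1+M2)| = |I(M1)| * |I(M2)|.
|I(U(5,6))| = sum C(6,k) for k=0..5 = 63.
|I(U(5,10))| = sum C(10,k) for k=0..5 = 638.
Total = 63 * 638 = 40194.

40194


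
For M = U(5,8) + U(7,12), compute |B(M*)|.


(M1+M2)* = M1* + M2*.
M1* = U(3,8), bases: C(8,3) = 56.
M2* = U(5,12), bases: C(12,5) = 792.
|B(M*)| = 56 * 792 = 44352.

44352


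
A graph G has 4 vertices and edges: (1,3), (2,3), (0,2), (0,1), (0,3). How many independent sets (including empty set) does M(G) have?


An independent set in a graphic matroid is an acyclic edge subset.
G has 4 vertices and 5 edges.
Enumerate all 2^5 = 32 subsets, checking for acyclicity.
Total independent sets = 24.

24


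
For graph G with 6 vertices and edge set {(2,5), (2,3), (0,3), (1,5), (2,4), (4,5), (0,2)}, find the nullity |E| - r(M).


Cycle rank (nullity) = |E| - r(M) = |E| - (|V| - c).
|E| = 7, |V| = 6, c = 1.
Nullity = 7 - (6 - 1) = 7 - 5 = 2.

2


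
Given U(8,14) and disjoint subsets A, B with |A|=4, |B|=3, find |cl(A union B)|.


|A union B| = 4 + 3 = 7 (disjoint).
In U(8,14), cl(S) = S if |S| < 8, else cl(S) = E.
Since 7 < 8, cl(A union B) = A union B.
|cl(A union B)| = 7.

7


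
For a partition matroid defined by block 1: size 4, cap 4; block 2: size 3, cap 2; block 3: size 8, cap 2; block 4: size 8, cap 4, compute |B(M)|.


A basis picks exactly ci elements from block i.
Number of bases = product of C(|Si|, ci).
= C(4,4) * C(3,2) * C(8,2) * C(8,4)
= 1 * 3 * 28 * 70
= 5880.

5880


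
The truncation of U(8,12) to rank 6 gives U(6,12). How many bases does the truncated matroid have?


Truncating U(8,12) to rank 6 gives U(6,12).
Bases of U(6,12) are all 6-element subsets of 12 elements.
Number of bases = C(12,6) = 924.

924


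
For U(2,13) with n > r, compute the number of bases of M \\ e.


Deleting e from U(2,13) gives U(2,12) since n > r.
Bases of U(2,12) = C(12,2) = 12! / (2! * 10!) = 66.

66


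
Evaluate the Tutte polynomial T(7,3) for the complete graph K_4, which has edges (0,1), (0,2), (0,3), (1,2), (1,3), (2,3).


T(K_4; x,y) = x^3 + 3x^2 + 4xy + 2x + y^3 + 3y^2 + 2y.
Substituting x=7, y=3:
= 343 + 147 + 84 + 14 + 27 + 27 + 6
= 648.

648


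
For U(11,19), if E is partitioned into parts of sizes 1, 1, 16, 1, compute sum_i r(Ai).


r(Ai) = min(|Ai|, 11) for each part.
Sum = min(1,11) + min(1,11) + min(16,11) + min(1,11)
    = 1 + 1 + 11 + 1
    = 14.

14


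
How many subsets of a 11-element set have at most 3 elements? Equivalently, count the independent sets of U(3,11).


Independent sets of U(3,11) are all subsets of size <= 3.
Count = C(11,0) + C(11,1) + C(11,2) + C(11,3)
     = 1 + 11 + 55 + 165
     = 232.

232


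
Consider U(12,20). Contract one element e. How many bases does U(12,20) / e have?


Contracting e from U(12,20) gives U(11,19).
Bases of U(11,19) = C(19,11) = 75582.

75582


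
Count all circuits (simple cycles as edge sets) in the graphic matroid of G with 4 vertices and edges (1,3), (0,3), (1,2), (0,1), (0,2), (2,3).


A circuit in a graphic matroid = edge set of a simple cycle.
G has 4 vertices and 6 edges.
Enumerating all minimal edge subsets forming cycles...
Total circuits found: 7.

7


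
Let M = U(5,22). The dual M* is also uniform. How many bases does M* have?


The dual of U(r,n) is U(n-r, n) = U(17,22).
Bases of U(17,22) are all (17)-element subsets.
|B(M*)| = C(22,17) = 22! / (17! * 5!) = 26334.

26334


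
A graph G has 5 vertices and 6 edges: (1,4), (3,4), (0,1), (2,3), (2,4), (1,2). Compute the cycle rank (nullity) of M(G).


Cycle rank (nullity) = |E| - r(M) = |E| - (|V| - c).
|E| = 6, |V| = 5, c = 1.
Nullity = 6 - (5 - 1) = 6 - 4 = 2.

2


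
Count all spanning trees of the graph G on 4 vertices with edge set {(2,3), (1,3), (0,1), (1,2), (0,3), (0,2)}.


By Kirchhoff's matrix tree theorem, the number of spanning trees equals
the determinant of any cofactor of the Laplacian matrix L.
G has 4 vertices and 6 edges.
Computing the (3 x 3) cofactor determinant gives 16.

16


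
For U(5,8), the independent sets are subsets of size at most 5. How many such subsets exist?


Independent sets of U(5,8) are all subsets of size <= 5.
Count = (8 choose 0) + (8 choose 1) + (8 choose 2) + (8 choose 3) + (8 choose 4) + (8 choose 5)
     = 1 + 8 + 28 + 56 + 70 + 56
     = 219.

219


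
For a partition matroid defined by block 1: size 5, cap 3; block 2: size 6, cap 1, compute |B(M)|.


A basis picks exactly ci elements from block i.
Number of bases = product of C(|Si|, ci).
= C(5,3) * C(6,1)
= 10 * 6
= 60.

60


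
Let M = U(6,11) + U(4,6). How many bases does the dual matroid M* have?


(M1+M2)* = M1* + M2*.
M1* = U(5,11), bases: C(11,5) = 462.
M2* = U(2,6), bases: C(6,2) = 15.
|B(M*)| = 462 * 15 = 6930.

6930


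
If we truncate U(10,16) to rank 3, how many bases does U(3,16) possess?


Truncating U(10,16) to rank 3 gives U(3,16).
Bases of U(3,16) are all 3-element subsets of 16 elements.
Number of bases = C(16,3) = (16 * 15 * 14) / (1 * 2 * 3) = 560.

560


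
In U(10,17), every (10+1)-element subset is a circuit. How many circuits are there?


In U(10,17), circuits are the (11)-element subsets.
Any set of 11 elements is dependent, and removing any one element gives
an independent set of size 10, so it is a minimal dependent set.
Number of circuits = C(17,11) = 12376.

12376


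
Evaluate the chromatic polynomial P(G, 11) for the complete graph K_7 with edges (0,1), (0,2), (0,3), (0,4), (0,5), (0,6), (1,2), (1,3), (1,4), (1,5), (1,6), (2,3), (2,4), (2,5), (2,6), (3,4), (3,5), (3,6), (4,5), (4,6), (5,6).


P(K_7, k) = k(k-1)(k-2)...(k-6).
P(11) = (11) * (10) * (9) * (8) * (7) * (6) * (5) = 1663200.

1663200


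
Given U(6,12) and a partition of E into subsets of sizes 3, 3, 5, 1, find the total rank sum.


r(Ai) = min(|Ai|, 6) for each part.
Sum = min(3,6) + min(3,6) + min(5,6) + min(1,6)
    = 3 + 3 + 5 + 1
    = 12.

12


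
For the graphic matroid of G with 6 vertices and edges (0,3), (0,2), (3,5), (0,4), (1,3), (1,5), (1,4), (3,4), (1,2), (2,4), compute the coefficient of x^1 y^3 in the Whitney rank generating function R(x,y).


R(x,y) = sum over A in 2^E of x^(r(E)-r(A)) * y^(|A|-r(A)).
G has 6 vertices, 10 edges. r(E) = 5.
Enumerate all 2^10 = 1024 subsets.
Count subsets with r(E)-r(A)=1 and |A|-r(A)=3: 10.

10


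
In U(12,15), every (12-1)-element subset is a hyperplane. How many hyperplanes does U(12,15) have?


Hyperplanes of U(12,15) are flats of rank 11.
In a uniform matroid, these are exactly the (11)-element subsets.
Count = C(15,11) = 1365.

1365


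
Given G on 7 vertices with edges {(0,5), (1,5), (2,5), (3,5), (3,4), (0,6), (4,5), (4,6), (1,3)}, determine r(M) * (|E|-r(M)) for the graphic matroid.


r(M) = |V| - c = 7 - 1 = 6.
nullity = |E| - r(M) = 9 - 6 = 3.
Product = 6 * 3 = 18.

18


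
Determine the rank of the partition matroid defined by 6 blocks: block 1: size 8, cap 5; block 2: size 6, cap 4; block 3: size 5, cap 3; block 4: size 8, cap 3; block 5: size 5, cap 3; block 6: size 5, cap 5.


Rank of a partition matroid = sum of min(|Si|, ci) for each block.
= min(8,5) + min(6,4) + min(5,3) + min(8,3) + min(5,3) + min(5,5)
= 5 + 4 + 3 + 3 + 3 + 5
= 23.

23


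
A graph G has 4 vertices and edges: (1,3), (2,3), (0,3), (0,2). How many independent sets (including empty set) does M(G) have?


An independent set in a graphic matroid is an acyclic edge subset.
G has 4 vertices and 4 edges.
Enumerate all 2^4 = 16 subsets, checking for acyclicity.
Total independent sets = 14.

14


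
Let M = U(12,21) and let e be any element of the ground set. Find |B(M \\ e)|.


Deleting e from U(12,21) gives U(12,20) since n > r.
Bases of U(12,20) = C(20,12) = 125970.

125970


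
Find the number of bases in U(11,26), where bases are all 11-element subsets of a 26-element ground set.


Bases of U(11,26) are all 11-element subsets of the 26-element ground set.
Number of bases = C(26,11).
C(26,11) = 7726160.

7726160


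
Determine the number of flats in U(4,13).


Flats of U(4,13): every subset of size < 4 is a flat, plus E itself.
Count = C(13,0) + C(13,1) + C(13,2) + C(13,3) + 1
     = 1 + 13 + 78 + 286 + 1
     = 379.

379


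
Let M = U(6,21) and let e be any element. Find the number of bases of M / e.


Contracting e from U(6,21) gives U(5,20).
Bases of U(5,20) = C(20,5) = 15504.

15504


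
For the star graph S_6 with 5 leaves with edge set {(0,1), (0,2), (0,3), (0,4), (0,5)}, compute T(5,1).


A star on 6 vertices is a tree with 5 edges.
T(x,y) = x^(5) for any tree.
T(5,1) = 5^5 = 3125.

3125


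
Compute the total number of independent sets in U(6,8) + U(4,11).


For a direct sum, |I(M1+M2)| = |I(M1)| * |I(M2)|.
|I(U(6,8))| = sum C(8,k) for k=0..6 = 247.
|I(U(4,11))| = sum C(11,k) for k=0..4 = 562.
Total = 247 * 562 = 138814.

138814


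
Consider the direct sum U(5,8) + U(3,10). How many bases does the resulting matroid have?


Bases of a direct sum M1 + M2: |B| = |B(M1)| * |B(M2)|.
|B(U(5,8))| = C(8,5) = 56.
|B(U(3,10))| = C(10,3) = 120.
Total bases = 56 * 120 = 6720.

6720


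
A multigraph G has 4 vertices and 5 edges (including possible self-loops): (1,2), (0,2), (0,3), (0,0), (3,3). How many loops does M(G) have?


In a graphic matroid, a loop is a self-loop edge (u,u) with rank 0.
Examining all 5 edges for self-loops...
Self-loops found: (0,0), (3,3)
Number of loops = 2.

2


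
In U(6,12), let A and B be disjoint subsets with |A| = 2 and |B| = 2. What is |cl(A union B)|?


|A union B| = 2 + 2 = 4 (disjoint).
In U(6,12), cl(S) = S if |S| < 6, else cl(S) = E.
Since 4 < 6, cl(A union B) = A union B.
|cl(A union B)| = 4.

4


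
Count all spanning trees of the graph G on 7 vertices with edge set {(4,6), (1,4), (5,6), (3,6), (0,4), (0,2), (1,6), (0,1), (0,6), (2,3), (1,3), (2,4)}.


By Kirchhoff's matrix tree theorem, the number of spanning trees equals
the determinant of any cofactor of the Laplacian matrix L.
G has 7 vertices and 12 edges.
Computing the (6 x 6) cofactor determinant gives 225.

225


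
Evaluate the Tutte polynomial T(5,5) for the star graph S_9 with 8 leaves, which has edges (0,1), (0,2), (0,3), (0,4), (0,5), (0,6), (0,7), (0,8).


A star on 9 vertices is a tree with 8 edges.
T(x,y) = x^(8) for any tree.
T(5,5) = 5^8 = 390625.

390625


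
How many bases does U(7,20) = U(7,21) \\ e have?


Deleting e from U(7,21) gives U(7,20) since n > r.
Bases of U(7,20) = C(20,7) = 20! / (7! * 13!) = 77520.

77520


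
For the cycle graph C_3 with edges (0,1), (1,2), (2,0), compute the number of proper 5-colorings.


P(C_3, k) = (k-1)^3 + (-1)^3*(k-1).
P(5) = (4)^3 - 4
= 64 - 4 = 60.

60


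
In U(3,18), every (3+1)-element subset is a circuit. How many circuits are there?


In U(3,18), circuits are the (4)-element subsets.
Any set of 4 elements is dependent, and removing any one element gives
an independent set of size 3, so it is a minimal dependent set.
Number of circuits = C(18,4) = (18 * 17 * 16 * 15) / (1 * 2 * 3 * 4) = 3060.

3060


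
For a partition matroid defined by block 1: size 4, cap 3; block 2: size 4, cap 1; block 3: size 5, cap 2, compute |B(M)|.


A basis picks exactly ci elements from block i.
Number of bases = product of C(|Si|, ci).
= C(4,3) * C(4,1) * C(5,2)
= 4 * 4 * 10
= 160.

160


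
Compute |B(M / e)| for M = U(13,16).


Contracting e from U(13,16) gives U(12,15).
Bases of U(12,15) = C(15,12) = 455.

455


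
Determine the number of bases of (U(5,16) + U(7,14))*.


(M1+M2)* = M1* + M2*.
M1* = U(11,16), bases: C(16,11) = 4368.
M2* = U(7,14), bases: C(14,7) = 3432.
|B(M*)| = 4368 * 3432 = 14990976.

14990976


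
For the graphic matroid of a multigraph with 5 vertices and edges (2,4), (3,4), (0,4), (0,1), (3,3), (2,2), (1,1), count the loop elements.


In a graphic matroid, a loop is a self-loop edge (u,u) with rank 0.
Examining all 7 edges for self-loops...
Self-loops found: (3,3), (2,2), (1,1)
Number of loops = 3.

3


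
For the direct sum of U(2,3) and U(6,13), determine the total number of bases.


Bases of a direct sum M1 + M2: |B| = |B(M1)| * |B(M2)|.
|B(U(2,3))| = C(3,2) = 3.
|B(U(6,13))| = C(13,6) = 1716.
Total bases = 3 * 1716 = 5148.

5148


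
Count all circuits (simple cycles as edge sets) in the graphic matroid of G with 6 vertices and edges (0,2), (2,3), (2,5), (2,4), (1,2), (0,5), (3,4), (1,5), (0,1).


A circuit in a graphic matroid = edge set of a simple cycle.
G has 6 vertices and 9 edges.
Enumerating all minimal edge subsets forming cycles...
Total circuits found: 8.

8


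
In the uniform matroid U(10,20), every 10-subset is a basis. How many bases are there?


Bases of U(10,20) are all 10-element subsets of the 20-element ground set.
Number of bases = C(20,10).
C(20,10) = 20! / (10! * 10!) = 184756.

184756


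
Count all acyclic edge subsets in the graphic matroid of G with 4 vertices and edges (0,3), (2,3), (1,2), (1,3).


An independent set in a graphic matroid is an acyclic edge subset.
G has 4 vertices and 4 edges.
Enumerate all 2^4 = 16 subsets, checking for acyclicity.
Total independent sets = 14.

14


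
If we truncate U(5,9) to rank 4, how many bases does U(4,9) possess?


Truncating U(5,9) to rank 4 gives U(4,9).
Bases of U(4,9) are all 4-element subsets of 9 elements.
Number of bases = C(9,4) = (9 * 8 * 7 * 6) / (1 * 2 * 3 * 4) = 126.

126


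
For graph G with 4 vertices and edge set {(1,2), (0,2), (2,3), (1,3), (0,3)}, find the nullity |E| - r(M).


Cycle rank (nullity) = |E| - r(M) = |E| - (|V| - c).
|E| = 5, |V| = 4, c = 1.
Nullity = 5 - (4 - 1) = 5 - 3 = 2.

2


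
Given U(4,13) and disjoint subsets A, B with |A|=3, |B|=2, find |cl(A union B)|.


|A union B| = 3 + 2 = 5 (disjoint).
In U(4,13), cl(S) = S if |S| < 4, else cl(S) = E.
Since 5 >= 4, cl(A union B) = E.
|cl(A union B)| = 13.

13


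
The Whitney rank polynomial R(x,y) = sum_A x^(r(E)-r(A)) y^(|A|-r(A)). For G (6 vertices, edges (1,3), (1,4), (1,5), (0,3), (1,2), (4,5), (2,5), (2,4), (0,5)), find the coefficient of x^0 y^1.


R(x,y) = sum over A in 2^E of x^(r(E)-r(A)) * y^(|A|-r(A)).
G has 6 vertices, 9 edges. r(E) = 5.
Enumerate all 2^9 = 512 subsets.
Count subsets with r(E)-r(A)=0 and |A|-r(A)=1: 63.

63


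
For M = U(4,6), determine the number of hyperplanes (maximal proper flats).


Hyperplanes of U(4,6) are flats of rank 3.
In a uniform matroid, these are exactly the (3)-element subsets.
Count = (6 choose 3) = 20.

20


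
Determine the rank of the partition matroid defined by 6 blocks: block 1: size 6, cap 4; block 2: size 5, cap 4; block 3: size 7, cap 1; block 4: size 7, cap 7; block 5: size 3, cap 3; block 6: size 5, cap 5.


Rank of a partition matroid = sum of min(|Si|, ci) for each block.
= min(6,4) + min(5,4) + min(7,1) + min(7,7) + min(3,3) + min(5,5)
= 4 + 4 + 1 + 7 + 3 + 5
= 24.

24


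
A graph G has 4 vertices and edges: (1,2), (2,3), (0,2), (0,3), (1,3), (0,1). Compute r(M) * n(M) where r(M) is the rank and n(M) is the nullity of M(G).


r(M) = |V| - c = 4 - 1 = 3.
nullity = |E| - r(M) = 6 - 3 = 3.
Product = 3 * 3 = 9.

9


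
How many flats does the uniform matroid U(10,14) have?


Flats of U(10,14): every subset of size < 10 is a flat, plus E itself.
Count = C(14,0) + C(14,1) + C(14,2) + C(14,3) + C(14,4) + C(14,5) + C(14,6) + C(14,7) + C(14,8) + C(14,9) + 1
     = 1 + 14 + 91 + 364 + 1001 + 2002 + 3003 + 3432 + 3003 + 2002 + 1
     = 14914.

14914


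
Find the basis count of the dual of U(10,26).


The dual of U(r,n) is U(n-r, n) = U(16,26).
Bases of U(16,26) are all (16)-element subsets.
|B(M*)| = (26 choose 16) = 5311735.

5311735


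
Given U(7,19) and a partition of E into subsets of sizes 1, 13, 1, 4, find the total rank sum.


r(Ai) = min(|Ai|, 7) for each part.
Sum = min(1,7) + min(13,7) + min(1,7) + min(4,7)
    = 1 + 7 + 1 + 4
    = 13.

13


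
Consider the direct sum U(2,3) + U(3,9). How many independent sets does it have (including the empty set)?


For a direct sum, |I(M1+M2)| = |I(M1)| * |I(M2)|.
|I(U(2,3))| = sum C(3,k) for k=0..2 = 7.
|I(U(3,9))| = sum C(9,k) for k=0..3 = 130.
Total = 7 * 130 = 910.

910


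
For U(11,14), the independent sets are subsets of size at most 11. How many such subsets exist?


Independent sets of U(11,14) are all subsets of size <= 11.
Count = C(14,0) + C(14,1) + C(14,2) + C(14,3) + C(14,4) + C(14,5) + C(14,6) + C(14,7) + C(14,8) + C(14,9) + C(14,10) + C(14,11)
     = 1 + 14 + 91 + 364 + 1001 + 2002 + 3003 + 3432 + 3003 + 2002 + 1001 + 364
     = 16278.

16278


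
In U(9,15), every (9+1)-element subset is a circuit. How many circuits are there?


In U(9,15), circuits are the (10)-element subsets.
Any set of 10 elements is dependent, and removing any one element gives
an independent set of size 9, so it is a minimal dependent set.
Number of circuits = (15 choose 10) = 3003.

3003


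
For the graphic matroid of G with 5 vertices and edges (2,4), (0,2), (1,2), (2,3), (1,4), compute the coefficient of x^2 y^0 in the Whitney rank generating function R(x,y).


R(x,y) = sum over A in 2^E of x^(r(E)-r(A)) * y^(|A|-r(A)).
G has 5 vertices, 5 edges. r(E) = 4.
Enumerate all 2^5 = 32 subsets.
Count subsets with r(E)-r(A)=2 and |A|-r(A)=0: 10.

10


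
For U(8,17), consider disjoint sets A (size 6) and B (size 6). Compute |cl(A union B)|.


|A union B| = 6 + 6 = 12 (disjoint).
In U(8,17), cl(S) = S if |S| < 8, else cl(S) = E.
Since 12 >= 8, cl(A union B) = E.
|cl(A union B)| = 17.

17


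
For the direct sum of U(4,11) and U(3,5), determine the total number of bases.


Bases of a direct sum M1 + M2: |B| = |B(M1)| * |B(M2)|.
|B(U(4,11))| = C(11,4) = 330.
|B(U(3,5))| = C(5,3) = 10.
Total bases = 330 * 10 = 3300.

3300


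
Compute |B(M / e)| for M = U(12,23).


Contracting e from U(12,23) gives U(11,22).
Bases of U(11,22) = C(22,11) = 705432.

705432


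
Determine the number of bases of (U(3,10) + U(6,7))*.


(M1+M2)* = M1* + M2*.
M1* = U(7,10), bases: C(10,7) = 120.
M2* = U(1,7), bases: C(7,1) = 7.
|B(M*)| = 120 * 7 = 840.

840


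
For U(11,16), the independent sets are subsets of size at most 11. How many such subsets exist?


Independent sets of U(11,16) are all subsets of size <= 11.
Count = C(16,0) + C(16,1) + C(16,2) + C(16,3) + C(16,4) + C(16,5) + C(16,6) + C(16,7) + C(16,8) + C(16,9) + C(16,10) + C(16,11)
     = 1 + 16 + 120 + 560 + 1820 + 4368 + 8008 + 11440 + 12870 + 11440 + 8008 + 4368
     = 63019.

63019


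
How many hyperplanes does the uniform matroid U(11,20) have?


Hyperplanes of U(11,20) are flats of rank 10.
In a uniform matroid, these are exactly the (10)-element subsets.
Count = C(20,10) = 184756.

184756


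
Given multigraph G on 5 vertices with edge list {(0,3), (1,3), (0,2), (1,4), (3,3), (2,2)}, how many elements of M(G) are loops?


In a graphic matroid, a loop is a self-loop edge (u,u) with rank 0.
Examining all 6 edges for self-loops...
Self-loops found: (3,3), (2,2)
Number of loops = 2.

2


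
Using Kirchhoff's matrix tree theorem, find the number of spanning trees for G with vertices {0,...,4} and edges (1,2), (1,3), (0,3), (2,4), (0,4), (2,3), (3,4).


By Kirchhoff's matrix tree theorem, the number of spanning trees equals
the determinant of any cofactor of the Laplacian matrix L.
G has 5 vertices and 7 edges.
Computing the (4 x 4) cofactor determinant gives 21.

21


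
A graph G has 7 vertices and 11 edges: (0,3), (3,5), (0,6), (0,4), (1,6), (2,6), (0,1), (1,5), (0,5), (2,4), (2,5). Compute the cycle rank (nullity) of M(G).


Cycle rank (nullity) = |E| - r(M) = |E| - (|V| - c).
|E| = 11, |V| = 7, c = 1.
Nullity = 11 - (7 - 1) = 11 - 6 = 5.

5


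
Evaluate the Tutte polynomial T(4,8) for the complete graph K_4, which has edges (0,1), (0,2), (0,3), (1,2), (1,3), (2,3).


T(K_4; x,y) = x^3 + 3x^2 + 4xy + 2x + y^3 + 3y^2 + 2y.
Substituting x=4, y=8:
= 64 + 48 + 128 + 8 + 512 + 192 + 16
= 968.

968


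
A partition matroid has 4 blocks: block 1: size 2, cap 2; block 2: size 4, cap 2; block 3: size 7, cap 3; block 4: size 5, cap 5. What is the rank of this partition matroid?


Rank of a partition matroid = sum of min(|Si|, ci) for each block.
= min(2,2) + min(4,2) + min(7,3) + min(5,5)
= 2 + 2 + 3 + 5
= 12.

12


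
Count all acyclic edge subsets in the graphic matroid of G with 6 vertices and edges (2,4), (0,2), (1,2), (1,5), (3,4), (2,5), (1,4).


An independent set in a graphic matroid is an acyclic edge subset.
G has 6 vertices and 7 edges.
Enumerate all 2^7 = 128 subsets, checking for acyclicity.
Total independent sets = 96.

96


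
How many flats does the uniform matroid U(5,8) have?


Flats of U(5,8): every subset of size < 5 is a flat, plus E itself.
Count = (8 choose 0) + (8 choose 1) + (8 choose 2) + (8 choose 3) + (8 choose 4) + 1
     = 1 + 8 + 28 + 56 + 70 + 1
     = 164.

164


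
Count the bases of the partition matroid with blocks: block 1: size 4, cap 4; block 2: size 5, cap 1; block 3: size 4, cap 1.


A basis picks exactly ci elements from block i.
Number of bases = product of C(|Si|, ci).
= C(4,4) * C(5,1) * C(4,1)
= 1 * 5 * 4
= 20.

20


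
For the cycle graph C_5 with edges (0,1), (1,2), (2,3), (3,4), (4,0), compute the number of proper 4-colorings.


P(C_5, k) = (k-1)^5 + (-1)^5*(k-1).
P(4) = (3)^5 - 3
= 243 - 3 = 240.

240


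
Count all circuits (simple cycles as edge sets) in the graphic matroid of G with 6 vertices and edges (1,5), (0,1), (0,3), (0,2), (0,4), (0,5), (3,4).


A circuit in a graphic matroid = edge set of a simple cycle.
G has 6 vertices and 7 edges.
Enumerating all minimal edge subsets forming cycles...
Total circuits found: 2.

2


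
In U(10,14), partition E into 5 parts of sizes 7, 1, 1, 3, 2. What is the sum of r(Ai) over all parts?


r(Ai) = min(|Ai|, 10) for each part.
Sum = min(7,10) + min(1,10) + min(1,10) + min(3,10) + min(2,10)
    = 7 + 1 + 1 + 3 + 2
    = 14.

14


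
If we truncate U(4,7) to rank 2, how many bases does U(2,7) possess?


Truncating U(4,7) to rank 2 gives U(2,7).
Bases of U(2,7) are all 2-element subsets of 7 elements.
Number of bases = C(7,2) = 7! / (2! * 5!) = 21.

21


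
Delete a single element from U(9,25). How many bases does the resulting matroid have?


Deleting e from U(9,25) gives U(9,24) since n > r.
Bases of U(9,24) = C(24,9) = 1307504.

1307504


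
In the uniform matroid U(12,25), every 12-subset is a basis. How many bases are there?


Bases of U(12,25) are all 12-element subsets of the 25-element ground set.
Number of bases = C(25,12).
C(25,12) = 5200300.

5200300


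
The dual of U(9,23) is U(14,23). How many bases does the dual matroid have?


The dual of U(r,n) is U(n-r, n) = U(14,23).
Bases of U(14,23) are all (14)-element subsets.
|B(M*)| = C(23,14) = 817190.

817190


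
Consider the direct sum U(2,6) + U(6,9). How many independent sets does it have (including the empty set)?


For a direct sum, |I(M1+M2)| = |I(M1)| * |I(M2)|.
|I(U(2,6))| = sum C(6,k) for k=0..2 = 22.
|I(U(6,9))| = sum C(9,k) for k=0..6 = 466.
Total = 22 * 466 = 10252.

10252


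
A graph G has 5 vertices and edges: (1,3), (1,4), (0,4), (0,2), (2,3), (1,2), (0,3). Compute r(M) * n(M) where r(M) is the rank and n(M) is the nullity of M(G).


r(M) = |V| - c = 5 - 1 = 4.
nullity = |E| - r(M) = 7 - 4 = 3.
Product = 4 * 3 = 12.

12


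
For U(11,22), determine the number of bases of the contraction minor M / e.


Contracting e from U(11,22) gives U(10,21).
Bases of U(10,21) = C(21,10) = 352716.

352716


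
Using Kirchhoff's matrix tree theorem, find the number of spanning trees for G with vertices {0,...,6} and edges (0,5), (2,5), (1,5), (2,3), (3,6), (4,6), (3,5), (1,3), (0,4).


By Kirchhoff's matrix tree theorem, the number of spanning trees equals
the determinant of any cofactor of the Laplacian matrix L.
G has 7 vertices and 9 edges.
Computing the (6 x 6) cofactor determinant gives 36.

36


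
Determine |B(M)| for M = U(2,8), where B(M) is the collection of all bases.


Bases of U(2,8) are all 2-element subsets of the 8-element ground set.
Number of bases = C(8,2).
(8 choose 2) = 28.

28


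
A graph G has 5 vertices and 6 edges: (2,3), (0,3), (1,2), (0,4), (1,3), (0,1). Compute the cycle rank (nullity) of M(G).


Cycle rank (nullity) = |E| - r(M) = |E| - (|V| - c).
|E| = 6, |V| = 5, c = 1.
Nullity = 6 - (5 - 1) = 6 - 4 = 2.

2


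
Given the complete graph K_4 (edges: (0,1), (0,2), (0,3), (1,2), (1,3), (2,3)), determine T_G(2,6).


T(K_4; x,y) = x^3 + 3x^2 + 4xy + 2x + y^3 + 3y^2 + 2y.
Substituting x=2, y=6:
= 8 + 12 + 48 + 4 + 216 + 108 + 12
= 408.

408


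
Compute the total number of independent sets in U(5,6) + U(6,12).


For a direct sum, |I(M1+M2)| = |I(M1)| * |I(M2)|.
|I(U(5,6))| = sum C(6,k) for k=0..5 = 63.
|I(U(6,12))| = sum C(12,k) for k=0..6 = 2510.
Total = 63 * 2510 = 158130.

158130


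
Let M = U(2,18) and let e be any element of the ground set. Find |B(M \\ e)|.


Deleting e from U(2,18) gives U(2,17) since n > r.
Bases of U(2,17) = (17 choose 2) = 136.

136


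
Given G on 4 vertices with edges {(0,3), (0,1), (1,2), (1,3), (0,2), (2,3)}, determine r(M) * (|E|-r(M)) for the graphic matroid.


r(M) = |V| - c = 4 - 1 = 3.
nullity = |E| - r(M) = 6 - 3 = 3.
Product = 3 * 3 = 9.

9


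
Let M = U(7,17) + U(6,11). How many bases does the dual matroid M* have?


(M1+M2)* = M1* + M2*.
M1* = U(10,17), bases: C(17,10) = 19448.
M2* = U(5,11), bases: C(11,5) = 462.
|B(M*)| = 19448 * 462 = 8984976.

8984976


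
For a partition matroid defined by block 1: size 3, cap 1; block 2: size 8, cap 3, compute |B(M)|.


A basis picks exactly ci elements from block i.
Number of bases = product of C(|Si|, ci).
= C(3,1) * C(8,3)
= 3 * 56
= 168.

168


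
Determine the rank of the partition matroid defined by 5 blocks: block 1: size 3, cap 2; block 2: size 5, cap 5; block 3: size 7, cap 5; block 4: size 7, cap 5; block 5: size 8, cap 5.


Rank of a partition matroid = sum of min(|Si|, ci) for each block.
= min(3,2) + min(5,5) + min(7,5) + min(7,5) + min(8,5)
= 2 + 5 + 5 + 5 + 5
= 22.

22


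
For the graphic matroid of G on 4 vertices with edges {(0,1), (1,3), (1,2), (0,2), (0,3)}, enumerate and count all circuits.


A circuit in a graphic matroid = edge set of a simple cycle.
G has 4 vertices and 5 edges.
Enumerating all minimal edge subsets forming cycles...
Total circuits found: 3.

3


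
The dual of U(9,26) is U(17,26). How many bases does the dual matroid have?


The dual of U(r,n) is U(n-r, n) = U(17,26).
Bases of U(17,26) are all (17)-element subsets.
|B(M*)| = (26 choose 17) = 3124550.

3124550


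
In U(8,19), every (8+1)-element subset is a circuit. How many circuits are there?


In U(8,19), circuits are the (9)-element subsets.
Any set of 9 elements is dependent, and removing any one element gives
an independent set of size 8, so it is a minimal dependent set.
Number of circuits = C(19,9) = 92378.

92378


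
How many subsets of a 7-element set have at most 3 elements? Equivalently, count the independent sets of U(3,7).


Independent sets of U(3,7) are all subsets of size <= 3.
Count = (7 choose 0) + (7 choose 1) + (7 choose 2) + (7 choose 3)
     = 1 + 7 + 21 + 35
     = 64.

64


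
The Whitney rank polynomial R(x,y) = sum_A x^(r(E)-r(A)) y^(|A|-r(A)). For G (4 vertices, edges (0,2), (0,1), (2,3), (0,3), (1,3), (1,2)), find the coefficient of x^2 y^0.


R(x,y) = sum over A in 2^E of x^(r(E)-r(A)) * y^(|A|-r(A)).
G has 4 vertices, 6 edges. r(E) = 3.
Enumerate all 2^6 = 64 subsets.
Count subsets with r(E)-r(A)=2 and |A|-r(A)=0: 6.

6


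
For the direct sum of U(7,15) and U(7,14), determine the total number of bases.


Bases of a direct sum M1 + M2: |B| = |B(M1)| * |B(M2)|.
|B(U(7,15))| = C(15,7) = 6435.
|B(U(7,14))| = C(14,7) = 3432.
Total bases = 6435 * 3432 = 22084920.

22084920


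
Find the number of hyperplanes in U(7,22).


Hyperplanes of U(7,22) are flats of rank 6.
In a uniform matroid, these are exactly the (6)-element subsets.
Count = C(22,6) = 74613.

74613


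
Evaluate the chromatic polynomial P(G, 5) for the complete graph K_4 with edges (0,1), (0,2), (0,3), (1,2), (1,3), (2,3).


P(K_4, k) = k(k-1)(k-2)...(k-3).
P(5) = (5) * (4) * (3) * (2) = 120.

120


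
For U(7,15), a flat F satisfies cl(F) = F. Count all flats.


Flats of U(7,15): every subset of size < 7 is a flat, plus E itself.
Count = (15 choose 0) + (15 choose 1) + (15 choose 2) + (15 choose 3) + (15 choose 4) + (15 choose 5) + (15 choose 6) + 1
     = 1 + 15 + 105 + 455 + 1365 + 3003 + 5005 + 1
     = 9950.

9950


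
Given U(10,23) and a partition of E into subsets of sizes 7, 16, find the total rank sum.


r(Ai) = min(|Ai|, 10) for each part.
Sum = min(7,10) + min(16,10)
    = 7 + 10
    = 17.

17


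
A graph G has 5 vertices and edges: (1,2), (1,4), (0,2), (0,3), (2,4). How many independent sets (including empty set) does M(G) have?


An independent set in a graphic matroid is an acyclic edge subset.
G has 5 vertices and 5 edges.
Enumerate all 2^5 = 32 subsets, checking for acyclicity.
Total independent sets = 28.

28


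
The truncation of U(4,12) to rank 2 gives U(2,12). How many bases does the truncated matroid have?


Truncating U(4,12) to rank 2 gives U(2,12).
Bases of U(2,12) are all 2-element subsets of 12 elements.
Number of bases = C(12,2) = 12! / (2! * 10!) = 66.

66


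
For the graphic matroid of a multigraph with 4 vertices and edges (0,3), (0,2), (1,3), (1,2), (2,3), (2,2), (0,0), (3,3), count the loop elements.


In a graphic matroid, a loop is a self-loop edge (u,u) with rank 0.
Examining all 8 edges for self-loops...
Self-loops found: (2,2), (0,0), (3,3)
Number of loops = 3.

3


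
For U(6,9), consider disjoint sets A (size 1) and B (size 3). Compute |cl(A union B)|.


|A union B| = 1 + 3 = 4 (disjoint).
In U(6,9), cl(S) = S if |S| < 6, else cl(S) = E.
Since 4 < 6, cl(A union B) = A union B.
|cl(A union B)| = 4.

4


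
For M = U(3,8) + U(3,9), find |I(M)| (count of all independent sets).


For a direct sum, |I(M1+M2)| = |I(M1)| * |I(M2)|.
|I(U(3,8))| = sum C(8,k) for k=0..3 = 93.
|I(U(3,9))| = sum C(9,k) for k=0..3 = 130.
Total = 93 * 130 = 12090.

12090


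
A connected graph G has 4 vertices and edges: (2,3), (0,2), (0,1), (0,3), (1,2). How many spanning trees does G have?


By Kirchhoff's matrix tree theorem, the number of spanning trees equals
the determinant of any cofactor of the Laplacian matrix L.
G has 4 vertices and 5 edges.
Computing the (3 x 3) cofactor determinant gives 8.

8


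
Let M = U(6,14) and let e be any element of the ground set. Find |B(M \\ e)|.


Deleting e from U(6,14) gives U(6,13) since n > r.
Bases of U(6,13) = (13 choose 6) = 1716.

1716


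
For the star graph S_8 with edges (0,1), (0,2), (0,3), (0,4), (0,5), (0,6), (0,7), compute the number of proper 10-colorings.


P(tree, k) = k * (k-1)^(7) for any tree on 8 vertices.
P(10) = 10 * 9^7 = 10 * 4782969 = 47829690.

47829690


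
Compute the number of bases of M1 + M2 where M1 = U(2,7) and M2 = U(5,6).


Bases of a direct sum M1 + M2: |B| = |B(M1)| * |B(M2)|.
|B(U(2,7))| = C(7,2) = 21.
|B(U(5,6))| = C(6,5) = 6.
Total bases = 21 * 6 = 126.

126


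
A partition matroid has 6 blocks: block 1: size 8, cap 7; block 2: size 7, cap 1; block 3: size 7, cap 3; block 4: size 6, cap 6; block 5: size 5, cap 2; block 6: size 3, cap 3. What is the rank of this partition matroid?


Rank of a partition matroid = sum of min(|Si|, ci) for each block.
= min(8,7) + min(7,1) + min(7,3) + min(6,6) + min(5,2) + min(3,3)
= 7 + 1 + 3 + 6 + 2 + 3
= 22.

22


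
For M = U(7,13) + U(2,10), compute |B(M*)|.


(M1+M2)* = M1* + M2*.
M1* = U(6,13), bases: C(13,6) = 1716.
M2* = U(8,10), bases: C(10,8) = 45.
|B(M*)| = 1716 * 45 = 77220.

77220


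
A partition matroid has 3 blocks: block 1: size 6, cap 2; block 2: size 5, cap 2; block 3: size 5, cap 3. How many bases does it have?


A basis picks exactly ci elements from block i.
Number of bases = product of C(|Si|, ci).
= C(6,2) * C(5,2) * C(5,3)
= 15 * 10 * 10
= 1500.

1500


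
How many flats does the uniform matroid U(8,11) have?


Flats of U(8,11): every subset of size < 8 is a flat, plus E itself.
Count = (11 choose 0) + (11 choose 1) + (11 choose 2) + (11 choose 3) + (11 choose 4) + (11 choose 5) + (11 choose 6) + (11 choose 7) + 1
     = 1 + 11 + 55 + 165 + 330 + 462 + 462 + 330 + 1
     = 1817.

1817


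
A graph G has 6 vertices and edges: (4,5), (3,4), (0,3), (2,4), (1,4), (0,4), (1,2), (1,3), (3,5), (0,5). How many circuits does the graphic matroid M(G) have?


A circuit in a graphic matroid = edge set of a simple cycle.
G has 6 vertices and 10 edges.
Enumerating all minimal edge subsets forming cycles...
Total circuits found: 18.

18
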